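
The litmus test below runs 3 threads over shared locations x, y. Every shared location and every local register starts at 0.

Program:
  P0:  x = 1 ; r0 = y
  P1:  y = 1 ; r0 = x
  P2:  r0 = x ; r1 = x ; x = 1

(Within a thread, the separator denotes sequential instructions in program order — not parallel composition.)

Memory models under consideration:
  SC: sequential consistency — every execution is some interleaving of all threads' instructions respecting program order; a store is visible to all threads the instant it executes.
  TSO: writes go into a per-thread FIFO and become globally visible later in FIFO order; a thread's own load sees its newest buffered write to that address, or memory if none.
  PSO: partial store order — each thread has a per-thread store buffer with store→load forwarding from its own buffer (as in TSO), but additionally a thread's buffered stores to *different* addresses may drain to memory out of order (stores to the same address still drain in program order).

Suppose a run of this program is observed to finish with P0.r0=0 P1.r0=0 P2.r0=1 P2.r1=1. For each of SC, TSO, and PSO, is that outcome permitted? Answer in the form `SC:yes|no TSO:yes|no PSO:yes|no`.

outcome vector order: (P0.r0,P1.r0,P2.r0,P2.r1)
under SC → (0,1,0,0), (0,1,0,1), (0,1,1,1), (1,0,0,0), (1,0,0,1), (1,0,1,1), (1,1,0,0), (1,1,0,1), (1,1,1,1)
under TSO → (0,0,0,0), (0,0,0,1), (0,0,1,1), (0,1,0,0), (0,1,0,1), (0,1,1,1), (1,0,0,0), (1,0,0,1), (1,0,1,1), (1,1,0,0), (1,1,0,1), (1,1,1,1)
under PSO → (0,0,0,0), (0,0,0,1), (0,0,1,1), (0,1,0,0), (0,1,0,1), (0,1,1,1), (1,0,0,0), (1,0,0,1), (1,0,1,1), (1,1,0,0), (1,1,0,1), (1,1,1,1)
target (0,0,1,1) ∈ {TSO,PSO}

SC:no TSO:yes PSO:yes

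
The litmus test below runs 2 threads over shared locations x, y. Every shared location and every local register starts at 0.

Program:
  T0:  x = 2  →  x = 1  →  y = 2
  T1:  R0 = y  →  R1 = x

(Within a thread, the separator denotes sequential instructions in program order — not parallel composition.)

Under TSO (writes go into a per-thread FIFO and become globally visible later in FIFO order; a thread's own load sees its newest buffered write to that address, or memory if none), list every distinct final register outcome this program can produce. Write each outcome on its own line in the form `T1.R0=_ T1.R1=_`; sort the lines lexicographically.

T1.R0=0 T1.R1=0
T1.R0=0 T1.R1=1
T1.R0=0 T1.R1=2
T1.R0=2 T1.R1=1

outcome vector order: (T1.R0,T1.R1)
|TSO outcomes| = 4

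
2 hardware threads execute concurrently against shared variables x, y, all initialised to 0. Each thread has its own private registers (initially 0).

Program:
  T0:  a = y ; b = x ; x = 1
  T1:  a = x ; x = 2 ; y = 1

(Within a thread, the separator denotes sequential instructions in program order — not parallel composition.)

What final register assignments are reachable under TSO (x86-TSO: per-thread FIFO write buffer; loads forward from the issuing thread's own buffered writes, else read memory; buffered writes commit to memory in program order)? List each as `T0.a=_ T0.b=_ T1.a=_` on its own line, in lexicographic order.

outcome vector order: (T0.a,T0.b,T1.a)
|TSO outcomes| = 4

T0.a=0 T0.b=0 T1.a=0
T0.a=0 T0.b=0 T1.a=1
T0.a=0 T0.b=2 T1.a=0
T0.a=1 T0.b=2 T1.a=0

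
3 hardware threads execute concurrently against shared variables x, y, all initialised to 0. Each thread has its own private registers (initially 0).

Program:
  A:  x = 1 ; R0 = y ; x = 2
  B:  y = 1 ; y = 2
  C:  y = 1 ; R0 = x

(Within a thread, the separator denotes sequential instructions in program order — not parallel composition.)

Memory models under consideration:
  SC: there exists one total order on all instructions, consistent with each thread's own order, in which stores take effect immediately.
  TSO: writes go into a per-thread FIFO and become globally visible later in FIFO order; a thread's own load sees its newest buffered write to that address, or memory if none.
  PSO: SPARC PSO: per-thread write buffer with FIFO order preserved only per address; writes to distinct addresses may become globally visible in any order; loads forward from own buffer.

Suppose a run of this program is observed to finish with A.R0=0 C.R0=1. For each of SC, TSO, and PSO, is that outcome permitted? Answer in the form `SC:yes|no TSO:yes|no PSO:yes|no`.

outcome vector order: (A.R0,C.R0)
SC (8): 0/1, 0/2, 1/0, 1/1, 1/2, 2/0, 2/1, 2/2
TSO (9): 0/0, 0/1, 0/2, 1/0, 1/1, 1/2, 2/0, 2/1, 2/2
PSO (9): 0/0, 0/1, 0/2, 1/0, 1/1, 1/2, 2/0, 2/1, 2/2
target 0/1 ∈ {SC,TSO,PSO}

SC:yes TSO:yes PSO:yes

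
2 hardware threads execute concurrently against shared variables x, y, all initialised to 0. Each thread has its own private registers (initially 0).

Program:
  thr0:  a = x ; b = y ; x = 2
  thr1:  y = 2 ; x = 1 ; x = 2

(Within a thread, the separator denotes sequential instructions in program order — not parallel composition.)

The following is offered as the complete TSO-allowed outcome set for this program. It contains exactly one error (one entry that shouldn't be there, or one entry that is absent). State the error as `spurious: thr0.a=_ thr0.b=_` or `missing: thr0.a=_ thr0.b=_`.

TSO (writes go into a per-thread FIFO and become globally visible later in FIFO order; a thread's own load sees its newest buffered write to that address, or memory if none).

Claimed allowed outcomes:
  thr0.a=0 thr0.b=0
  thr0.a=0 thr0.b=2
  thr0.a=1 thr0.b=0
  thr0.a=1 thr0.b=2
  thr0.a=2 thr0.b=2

spurious: thr0.a=1 thr0.b=0

outcome vector order: (thr0.a,thr0.b)
[TSO] allowed = {00; 02; 12; 22}
claimed∖TSO = {10}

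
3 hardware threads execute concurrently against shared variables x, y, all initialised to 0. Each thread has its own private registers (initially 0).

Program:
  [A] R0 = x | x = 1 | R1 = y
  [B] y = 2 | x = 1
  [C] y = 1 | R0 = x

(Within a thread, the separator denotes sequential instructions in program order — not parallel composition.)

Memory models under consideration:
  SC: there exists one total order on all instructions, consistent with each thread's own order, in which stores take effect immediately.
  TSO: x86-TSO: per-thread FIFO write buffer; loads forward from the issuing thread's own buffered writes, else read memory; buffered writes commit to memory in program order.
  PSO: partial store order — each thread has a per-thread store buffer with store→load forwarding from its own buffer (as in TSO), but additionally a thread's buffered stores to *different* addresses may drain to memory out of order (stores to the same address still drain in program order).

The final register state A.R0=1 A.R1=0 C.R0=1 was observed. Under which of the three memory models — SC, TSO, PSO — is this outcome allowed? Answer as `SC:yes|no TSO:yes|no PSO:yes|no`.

outcome vector order: (A.R0,A.R1,C.R0)
[SC] allowed = {0/0/1 0/1/0 0/1/1 0/2/0 0/2/1 1/1/0 1/1/1 1/2/0 1/2/1}
[TSO] allowed = {0/0/0 0/0/1 0/1/0 0/1/1 0/2/0 0/2/1 1/1/0 1/1/1 1/2/0 1/2/1}
[PSO] allowed = {0/0/0 0/0/1 0/1/0 0/1/1 0/2/0 0/2/1 1/0/0 1/0/1 1/1/0 1/1/1 1/2/0 1/2/1}
target 1/0/1 ∈ {PSO}

SC:no TSO:no PSO:yes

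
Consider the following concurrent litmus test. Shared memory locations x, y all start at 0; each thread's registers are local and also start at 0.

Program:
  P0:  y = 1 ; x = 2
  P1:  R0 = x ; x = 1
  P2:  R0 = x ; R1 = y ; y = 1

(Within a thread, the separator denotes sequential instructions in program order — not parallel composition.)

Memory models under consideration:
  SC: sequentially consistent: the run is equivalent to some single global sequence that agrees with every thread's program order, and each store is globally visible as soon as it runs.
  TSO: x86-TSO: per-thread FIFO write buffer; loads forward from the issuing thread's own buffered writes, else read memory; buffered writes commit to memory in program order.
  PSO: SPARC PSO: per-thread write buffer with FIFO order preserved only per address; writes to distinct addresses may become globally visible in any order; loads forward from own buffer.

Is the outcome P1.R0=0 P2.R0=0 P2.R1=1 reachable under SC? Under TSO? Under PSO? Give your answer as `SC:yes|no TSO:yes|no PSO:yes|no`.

outcome vector order: (P1.R0,P2.R0,P2.R1)
SC (9): 0/0/0, 0/0/1, 0/1/0, 0/1/1, 0/2/1, 2/0/0, 2/0/1, 2/1/1, 2/2/1
TSO (9): 0/0/0, 0/0/1, 0/1/0, 0/1/1, 0/2/1, 2/0/0, 2/0/1, 2/1/1, 2/2/1
PSO (12): 0/0/0, 0/0/1, 0/1/0, 0/1/1, 0/2/0, 0/2/1, 2/0/0, 2/0/1, 2/1/0, 2/1/1, 2/2/0, 2/2/1
target 0/0/1 ∈ {SC,TSO,PSO}

SC:yes TSO:yes PSO:yes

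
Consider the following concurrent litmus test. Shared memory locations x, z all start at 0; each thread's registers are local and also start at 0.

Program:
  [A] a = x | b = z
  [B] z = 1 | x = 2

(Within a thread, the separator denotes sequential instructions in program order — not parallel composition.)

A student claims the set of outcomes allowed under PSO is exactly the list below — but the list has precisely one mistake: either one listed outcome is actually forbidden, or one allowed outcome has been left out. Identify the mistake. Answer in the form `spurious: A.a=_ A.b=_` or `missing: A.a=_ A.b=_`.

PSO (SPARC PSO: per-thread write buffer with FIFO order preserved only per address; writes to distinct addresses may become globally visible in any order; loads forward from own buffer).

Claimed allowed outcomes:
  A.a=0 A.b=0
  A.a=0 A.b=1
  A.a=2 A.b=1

missing: A.a=2 A.b=0

outcome vector order: (A.a,A.b)
under PSO → (0,0); (0,1); (2,0); (2,1)
PSO∖claimed = {(2,0)}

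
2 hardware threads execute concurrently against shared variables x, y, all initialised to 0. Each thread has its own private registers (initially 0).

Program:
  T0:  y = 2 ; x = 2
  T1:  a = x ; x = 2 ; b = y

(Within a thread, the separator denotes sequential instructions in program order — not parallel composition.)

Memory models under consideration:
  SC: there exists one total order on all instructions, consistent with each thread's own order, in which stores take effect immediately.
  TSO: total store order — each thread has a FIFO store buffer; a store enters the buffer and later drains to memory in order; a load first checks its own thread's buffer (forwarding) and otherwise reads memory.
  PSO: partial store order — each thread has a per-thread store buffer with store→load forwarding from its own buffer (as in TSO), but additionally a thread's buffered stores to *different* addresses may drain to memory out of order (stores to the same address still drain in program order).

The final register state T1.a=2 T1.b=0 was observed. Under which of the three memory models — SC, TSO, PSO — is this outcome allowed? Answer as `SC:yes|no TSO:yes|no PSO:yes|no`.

outcome vector order: (T1.a,T1.b)
SC: 3 outcomes — {<0 0>, <0 2>, <2 2>}
TSO: 3 outcomes — {<0 0>, <0 2>, <2 2>}
PSO: 4 outcomes — {<0 0>, <0 2>, <2 0>, <2 2>}
target <2 0> ∈ {PSO}

SC:no TSO:no PSO:yes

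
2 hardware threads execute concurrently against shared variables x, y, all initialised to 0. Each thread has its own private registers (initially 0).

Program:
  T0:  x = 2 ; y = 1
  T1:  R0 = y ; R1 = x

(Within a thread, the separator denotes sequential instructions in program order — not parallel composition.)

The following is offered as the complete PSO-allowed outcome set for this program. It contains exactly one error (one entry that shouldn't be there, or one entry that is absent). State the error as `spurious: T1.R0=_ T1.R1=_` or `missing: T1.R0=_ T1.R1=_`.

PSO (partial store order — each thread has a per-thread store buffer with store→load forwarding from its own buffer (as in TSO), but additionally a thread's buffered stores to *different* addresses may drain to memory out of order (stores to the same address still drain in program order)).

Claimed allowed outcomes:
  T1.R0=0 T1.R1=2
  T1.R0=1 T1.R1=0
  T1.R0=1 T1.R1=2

missing: T1.R0=0 T1.R1=0

outcome vector order: (T1.R0,T1.R1)
PSO (4): (0,0) (0,2) (1,0) (1,2)
PSO∖claimed = {(0,0)}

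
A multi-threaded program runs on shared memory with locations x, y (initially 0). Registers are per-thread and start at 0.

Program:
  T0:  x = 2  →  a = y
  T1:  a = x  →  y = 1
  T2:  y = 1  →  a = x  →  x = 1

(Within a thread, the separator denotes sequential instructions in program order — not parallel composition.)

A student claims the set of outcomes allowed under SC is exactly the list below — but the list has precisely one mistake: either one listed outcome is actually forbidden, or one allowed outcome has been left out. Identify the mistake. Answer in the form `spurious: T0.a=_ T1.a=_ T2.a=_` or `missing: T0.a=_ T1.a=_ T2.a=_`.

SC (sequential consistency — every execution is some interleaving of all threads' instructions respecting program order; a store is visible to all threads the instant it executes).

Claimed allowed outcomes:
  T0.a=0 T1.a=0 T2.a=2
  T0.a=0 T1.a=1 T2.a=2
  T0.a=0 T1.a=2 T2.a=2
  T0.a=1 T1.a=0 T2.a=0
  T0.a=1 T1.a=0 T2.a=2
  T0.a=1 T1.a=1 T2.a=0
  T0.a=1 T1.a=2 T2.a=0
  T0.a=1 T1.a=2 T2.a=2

outcome vector order: (T0.a,T1.a,T2.a)
[SC] allowed = {<0 0 2>; <0 1 2>; <0 2 2>; <1 0 0>; <1 0 2>; <1 1 0>; <1 1 2>; <1 2 0>; <1 2 2>}
SC∖claimed = {<1 1 2>}

missing: T0.a=1 T1.a=1 T2.a=2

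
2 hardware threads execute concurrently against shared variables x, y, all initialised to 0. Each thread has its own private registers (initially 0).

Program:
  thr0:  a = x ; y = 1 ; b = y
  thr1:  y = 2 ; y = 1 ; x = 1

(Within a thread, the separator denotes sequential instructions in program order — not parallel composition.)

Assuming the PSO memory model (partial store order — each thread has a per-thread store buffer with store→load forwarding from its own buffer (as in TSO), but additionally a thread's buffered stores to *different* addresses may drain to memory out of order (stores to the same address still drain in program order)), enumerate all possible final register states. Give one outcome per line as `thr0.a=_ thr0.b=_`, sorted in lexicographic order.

outcome vector order: (thr0.a,thr0.b)
|PSO outcomes| = 4

thr0.a=0 thr0.b=1
thr0.a=0 thr0.b=2
thr0.a=1 thr0.b=1
thr0.a=1 thr0.b=2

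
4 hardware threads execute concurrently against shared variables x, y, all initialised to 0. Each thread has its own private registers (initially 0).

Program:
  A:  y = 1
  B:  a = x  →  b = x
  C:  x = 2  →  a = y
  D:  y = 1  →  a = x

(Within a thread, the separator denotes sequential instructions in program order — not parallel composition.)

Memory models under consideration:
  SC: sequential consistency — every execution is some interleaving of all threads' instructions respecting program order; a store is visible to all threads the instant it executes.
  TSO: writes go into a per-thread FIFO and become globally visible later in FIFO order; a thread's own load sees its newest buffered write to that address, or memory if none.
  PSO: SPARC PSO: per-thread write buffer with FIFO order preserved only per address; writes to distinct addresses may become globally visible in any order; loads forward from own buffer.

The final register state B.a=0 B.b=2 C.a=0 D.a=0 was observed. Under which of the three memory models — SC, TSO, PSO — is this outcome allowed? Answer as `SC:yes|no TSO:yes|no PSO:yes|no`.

outcome vector order: (B.a,B.b,C.a,D.a)
SC (9): 0/0/0/2; 0/0/1/0; 0/0/1/2; 0/2/0/2; 0/2/1/0; 0/2/1/2; 2/2/0/2; 2/2/1/0; 2/2/1/2
TSO (12): 0/0/0/0; 0/0/0/2; 0/0/1/0; 0/0/1/2; 0/2/0/0; 0/2/0/2; 0/2/1/0; 0/2/1/2; 2/2/0/0; 2/2/0/2; 2/2/1/0; 2/2/1/2
PSO (12): 0/0/0/0; 0/0/0/2; 0/0/1/0; 0/0/1/2; 0/2/0/0; 0/2/0/2; 0/2/1/0; 0/2/1/2; 2/2/0/0; 2/2/0/2; 2/2/1/0; 2/2/1/2
target 0/2/0/0 ∈ {TSO,PSO}

SC:no TSO:yes PSO:yes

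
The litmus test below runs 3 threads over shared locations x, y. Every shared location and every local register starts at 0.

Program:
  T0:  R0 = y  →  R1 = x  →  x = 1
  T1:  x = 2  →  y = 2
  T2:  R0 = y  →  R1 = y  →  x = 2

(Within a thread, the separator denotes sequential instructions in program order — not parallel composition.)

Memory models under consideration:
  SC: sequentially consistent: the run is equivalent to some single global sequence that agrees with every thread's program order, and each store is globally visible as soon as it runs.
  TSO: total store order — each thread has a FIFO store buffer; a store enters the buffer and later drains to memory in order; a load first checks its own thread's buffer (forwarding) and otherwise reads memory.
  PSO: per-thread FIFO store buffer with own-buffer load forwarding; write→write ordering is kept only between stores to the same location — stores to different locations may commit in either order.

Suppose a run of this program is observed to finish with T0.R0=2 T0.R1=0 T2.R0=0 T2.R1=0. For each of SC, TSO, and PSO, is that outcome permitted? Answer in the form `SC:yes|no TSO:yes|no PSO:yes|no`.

SC:no TSO:no PSO:yes

outcome vector order: (T0.R0,T0.R1,T2.R0,T2.R1)
under SC → (0,0,0,0); (0,0,0,2); (0,0,2,2); (0,2,0,0); (0,2,0,2); (0,2,2,2); (2,2,0,0); (2,2,0,2); (2,2,2,2)
under TSO → (0,0,0,0); (0,0,0,2); (0,0,2,2); (0,2,0,0); (0,2,0,2); (0,2,2,2); (2,2,0,0); (2,2,0,2); (2,2,2,2)
under PSO → (0,0,0,0); (0,0,0,2); (0,0,2,2); (0,2,0,0); (0,2,0,2); (0,2,2,2); (2,0,0,0); (2,0,0,2); (2,0,2,2); (2,2,0,0); (2,2,0,2); (2,2,2,2)
target (2,0,0,0) ∈ {PSO}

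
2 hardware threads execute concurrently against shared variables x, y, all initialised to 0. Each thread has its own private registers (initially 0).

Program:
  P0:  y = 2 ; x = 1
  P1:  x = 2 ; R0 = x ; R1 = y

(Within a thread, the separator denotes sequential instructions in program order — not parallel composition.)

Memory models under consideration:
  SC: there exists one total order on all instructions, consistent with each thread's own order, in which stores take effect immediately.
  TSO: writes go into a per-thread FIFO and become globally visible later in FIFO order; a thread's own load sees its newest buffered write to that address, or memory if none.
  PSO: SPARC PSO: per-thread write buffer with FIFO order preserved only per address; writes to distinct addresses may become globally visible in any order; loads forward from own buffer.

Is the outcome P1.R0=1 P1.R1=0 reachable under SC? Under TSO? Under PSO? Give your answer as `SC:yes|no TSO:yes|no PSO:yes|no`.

SC:no TSO:no PSO:yes

outcome vector order: (P1.R0,P1.R1)
SC: 3 outcomes — {(1,2); (2,0); (2,2)}
TSO: 3 outcomes — {(1,2); (2,0); (2,2)}
PSO: 4 outcomes — {(1,0); (1,2); (2,0); (2,2)}
target (1,0) ∈ {PSO}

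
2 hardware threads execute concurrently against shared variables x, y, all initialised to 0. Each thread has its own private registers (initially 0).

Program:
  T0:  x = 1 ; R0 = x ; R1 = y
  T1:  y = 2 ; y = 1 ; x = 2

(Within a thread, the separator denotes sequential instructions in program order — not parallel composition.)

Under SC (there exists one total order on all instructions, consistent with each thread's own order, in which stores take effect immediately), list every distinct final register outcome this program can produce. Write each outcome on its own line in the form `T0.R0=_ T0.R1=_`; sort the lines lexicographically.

outcome vector order: (T0.R0,T0.R1)
|SC outcomes| = 4

T0.R0=1 T0.R1=0
T0.R0=1 T0.R1=1
T0.R0=1 T0.R1=2
T0.R0=2 T0.R1=1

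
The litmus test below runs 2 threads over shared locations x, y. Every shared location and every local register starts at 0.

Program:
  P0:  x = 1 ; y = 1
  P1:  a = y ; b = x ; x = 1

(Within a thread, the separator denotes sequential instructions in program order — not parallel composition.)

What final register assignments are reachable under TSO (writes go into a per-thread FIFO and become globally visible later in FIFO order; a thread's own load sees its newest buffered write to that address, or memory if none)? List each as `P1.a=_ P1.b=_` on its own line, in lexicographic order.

P1.a=0 P1.b=0
P1.a=0 P1.b=1
P1.a=1 P1.b=1

outcome vector order: (P1.a,P1.b)
|TSO outcomes| = 3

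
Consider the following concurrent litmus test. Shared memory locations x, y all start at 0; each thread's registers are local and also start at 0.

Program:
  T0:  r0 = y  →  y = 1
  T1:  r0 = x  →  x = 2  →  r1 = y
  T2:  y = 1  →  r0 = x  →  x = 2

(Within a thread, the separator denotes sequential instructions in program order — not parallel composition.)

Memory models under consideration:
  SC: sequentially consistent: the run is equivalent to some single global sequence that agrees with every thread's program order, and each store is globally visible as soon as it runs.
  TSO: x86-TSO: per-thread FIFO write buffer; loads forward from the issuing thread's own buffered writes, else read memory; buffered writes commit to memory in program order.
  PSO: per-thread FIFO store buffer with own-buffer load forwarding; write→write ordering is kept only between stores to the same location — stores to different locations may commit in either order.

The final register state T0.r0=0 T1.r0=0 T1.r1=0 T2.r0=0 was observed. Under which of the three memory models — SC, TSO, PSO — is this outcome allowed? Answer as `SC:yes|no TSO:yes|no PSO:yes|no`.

outcome vector order: (T0.r0,T1.r0,T1.r1,T2.r0)
SC (8): (0,0,0,2), (0,0,1,0), (0,0,1,2), (0,2,1,0), (1,0,0,2), (1,0,1,0), (1,0,1,2), (1,2,1,0)
TSO (10): (0,0,0,0), (0,0,0,2), (0,0,1,0), (0,0,1,2), (0,2,1,0), (1,0,0,0), (1,0,0,2), (1,0,1,0), (1,0,1,2), (1,2,1,0)
PSO (12): (0,0,0,0), (0,0,0,2), (0,0,1,0), (0,0,1,2), (0,2,0,0), (0,2,1,0), (1,0,0,0), (1,0,0,2), (1,0,1,0), (1,0,1,2), (1,2,0,0), (1,2,1,0)
target (0,0,0,0) ∈ {TSO,PSO}

SC:no TSO:yes PSO:yes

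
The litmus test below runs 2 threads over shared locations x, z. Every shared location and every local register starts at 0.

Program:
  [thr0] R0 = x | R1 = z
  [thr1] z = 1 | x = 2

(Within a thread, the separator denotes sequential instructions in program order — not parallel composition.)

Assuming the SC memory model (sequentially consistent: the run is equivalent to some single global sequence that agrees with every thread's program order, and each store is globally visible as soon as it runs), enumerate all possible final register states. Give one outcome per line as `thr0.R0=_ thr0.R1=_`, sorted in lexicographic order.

outcome vector order: (thr0.R0,thr0.R1)
|SC outcomes| = 3

thr0.R0=0 thr0.R1=0
thr0.R0=0 thr0.R1=1
thr0.R0=2 thr0.R1=1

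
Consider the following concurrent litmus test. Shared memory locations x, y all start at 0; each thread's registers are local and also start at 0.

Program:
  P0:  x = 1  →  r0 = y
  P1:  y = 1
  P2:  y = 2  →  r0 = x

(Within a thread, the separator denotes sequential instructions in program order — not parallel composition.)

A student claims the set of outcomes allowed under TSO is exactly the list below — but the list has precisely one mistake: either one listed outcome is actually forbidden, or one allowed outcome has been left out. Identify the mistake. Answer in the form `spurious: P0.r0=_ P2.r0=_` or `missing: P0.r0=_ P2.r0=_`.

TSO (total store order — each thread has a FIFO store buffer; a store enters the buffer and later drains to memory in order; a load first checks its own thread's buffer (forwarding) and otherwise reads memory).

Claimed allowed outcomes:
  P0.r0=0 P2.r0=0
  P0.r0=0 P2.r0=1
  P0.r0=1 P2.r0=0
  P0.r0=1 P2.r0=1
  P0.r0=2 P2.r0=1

missing: P0.r0=2 P2.r0=0

outcome vector order: (P0.r0,P2.r0)
TSO: 6 outcomes — {0/0, 0/1, 1/0, 1/1, 2/0, 2/1}
TSO∖claimed = {2/0}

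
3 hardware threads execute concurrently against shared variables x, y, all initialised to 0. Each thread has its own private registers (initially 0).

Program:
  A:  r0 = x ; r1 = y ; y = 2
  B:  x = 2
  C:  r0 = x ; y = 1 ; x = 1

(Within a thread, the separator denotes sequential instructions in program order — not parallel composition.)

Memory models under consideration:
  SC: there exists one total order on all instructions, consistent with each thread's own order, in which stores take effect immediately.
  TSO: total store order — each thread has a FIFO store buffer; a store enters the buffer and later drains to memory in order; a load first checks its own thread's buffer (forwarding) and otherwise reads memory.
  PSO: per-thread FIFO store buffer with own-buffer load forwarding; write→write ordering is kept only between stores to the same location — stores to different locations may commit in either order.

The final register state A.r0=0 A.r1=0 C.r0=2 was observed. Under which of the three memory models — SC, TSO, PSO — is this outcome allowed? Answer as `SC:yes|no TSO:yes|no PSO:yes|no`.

SC:yes TSO:yes PSO:yes

outcome vector order: (A.r0,A.r1,C.r0)
SC: 10 outcomes — {000; 002; 010; 012; 110; 112; 200; 202; 210; 212}
TSO: 10 outcomes — {000; 002; 010; 012; 110; 112; 200; 202; 210; 212}
PSO: 12 outcomes — {000; 002; 010; 012; 100; 102; 110; 112; 200; 202; 210; 212}
target 002 ∈ {SC,TSO,PSO}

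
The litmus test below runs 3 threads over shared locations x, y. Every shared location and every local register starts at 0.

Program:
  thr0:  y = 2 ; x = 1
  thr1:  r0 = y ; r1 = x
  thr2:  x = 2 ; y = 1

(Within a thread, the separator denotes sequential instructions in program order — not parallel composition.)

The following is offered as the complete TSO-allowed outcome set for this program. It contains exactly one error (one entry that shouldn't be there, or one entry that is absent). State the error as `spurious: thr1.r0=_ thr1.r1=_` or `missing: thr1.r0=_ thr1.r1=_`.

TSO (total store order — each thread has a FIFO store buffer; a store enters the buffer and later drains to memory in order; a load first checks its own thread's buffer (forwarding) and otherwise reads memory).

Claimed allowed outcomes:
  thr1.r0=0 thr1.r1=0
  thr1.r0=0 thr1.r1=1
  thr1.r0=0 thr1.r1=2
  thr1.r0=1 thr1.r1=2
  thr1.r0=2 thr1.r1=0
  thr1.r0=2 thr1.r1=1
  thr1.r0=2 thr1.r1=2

missing: thr1.r0=1 thr1.r1=1

outcome vector order: (thr1.r0,thr1.r1)
[TSO] allowed = {(0,0), (0,1), (0,2), (1,1), (1,2), (2,0), (2,1), (2,2)}
TSO∖claimed = {(1,1)}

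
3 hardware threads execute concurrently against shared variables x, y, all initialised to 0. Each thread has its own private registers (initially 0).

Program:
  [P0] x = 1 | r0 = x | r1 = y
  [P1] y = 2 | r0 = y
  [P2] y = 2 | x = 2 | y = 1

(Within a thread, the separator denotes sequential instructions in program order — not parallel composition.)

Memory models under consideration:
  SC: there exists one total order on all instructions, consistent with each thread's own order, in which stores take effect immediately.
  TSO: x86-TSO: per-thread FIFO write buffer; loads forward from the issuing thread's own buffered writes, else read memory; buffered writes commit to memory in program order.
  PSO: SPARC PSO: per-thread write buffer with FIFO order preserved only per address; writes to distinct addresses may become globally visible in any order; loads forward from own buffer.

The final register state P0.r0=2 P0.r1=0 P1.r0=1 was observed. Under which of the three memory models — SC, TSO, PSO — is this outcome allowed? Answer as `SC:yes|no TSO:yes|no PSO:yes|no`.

SC:no TSO:no PSO:yes

outcome vector order: (P0.r0,P0.r1,P1.r0)
under SC → 101 102 111 112 121 122 211 212 221 222
under TSO → 101 102 111 112 121 122 211 212 221 222
under PSO → 101 102 111 112 121 122 201 202 211 212 221 222
target 201 ∈ {PSO}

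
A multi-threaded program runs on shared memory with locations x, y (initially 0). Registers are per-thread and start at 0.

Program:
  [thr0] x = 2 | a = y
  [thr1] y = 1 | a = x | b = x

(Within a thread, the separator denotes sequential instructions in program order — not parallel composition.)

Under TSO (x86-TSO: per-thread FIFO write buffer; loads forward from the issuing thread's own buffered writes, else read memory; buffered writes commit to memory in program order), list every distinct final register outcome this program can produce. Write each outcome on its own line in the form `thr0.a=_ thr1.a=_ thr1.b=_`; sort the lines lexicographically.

thr0.a=0 thr1.a=0 thr1.b=0
thr0.a=0 thr1.a=0 thr1.b=2
thr0.a=0 thr1.a=2 thr1.b=2
thr0.a=1 thr1.a=0 thr1.b=0
thr0.a=1 thr1.a=0 thr1.b=2
thr0.a=1 thr1.a=2 thr1.b=2

outcome vector order: (thr0.a,thr1.a,thr1.b)
|TSO outcomes| = 6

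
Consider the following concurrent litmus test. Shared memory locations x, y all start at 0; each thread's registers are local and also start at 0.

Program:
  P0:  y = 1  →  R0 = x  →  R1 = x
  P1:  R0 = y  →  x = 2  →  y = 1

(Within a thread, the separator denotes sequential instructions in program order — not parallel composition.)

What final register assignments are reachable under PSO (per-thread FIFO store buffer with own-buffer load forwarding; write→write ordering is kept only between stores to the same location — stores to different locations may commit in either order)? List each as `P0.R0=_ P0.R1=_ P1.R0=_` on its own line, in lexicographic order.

outcome vector order: (P0.R0,P0.R1,P1.R0)
|PSO outcomes| = 6

P0.R0=0 P0.R1=0 P1.R0=0
P0.R0=0 P0.R1=0 P1.R0=1
P0.R0=0 P0.R1=2 P1.R0=0
P0.R0=0 P0.R1=2 P1.R0=1
P0.R0=2 P0.R1=2 P1.R0=0
P0.R0=2 P0.R1=2 P1.R0=1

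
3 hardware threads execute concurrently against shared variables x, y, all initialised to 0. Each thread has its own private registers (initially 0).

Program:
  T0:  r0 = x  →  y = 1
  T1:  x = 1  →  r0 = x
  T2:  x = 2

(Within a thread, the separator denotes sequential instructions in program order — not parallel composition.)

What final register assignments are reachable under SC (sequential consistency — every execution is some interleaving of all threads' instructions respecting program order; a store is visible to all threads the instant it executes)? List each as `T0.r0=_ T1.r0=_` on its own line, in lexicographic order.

T0.r0=0 T1.r0=1
T0.r0=0 T1.r0=2
T0.r0=1 T1.r0=1
T0.r0=1 T1.r0=2
T0.r0=2 T1.r0=1
T0.r0=2 T1.r0=2

outcome vector order: (T0.r0,T1.r0)
|SC outcomes| = 6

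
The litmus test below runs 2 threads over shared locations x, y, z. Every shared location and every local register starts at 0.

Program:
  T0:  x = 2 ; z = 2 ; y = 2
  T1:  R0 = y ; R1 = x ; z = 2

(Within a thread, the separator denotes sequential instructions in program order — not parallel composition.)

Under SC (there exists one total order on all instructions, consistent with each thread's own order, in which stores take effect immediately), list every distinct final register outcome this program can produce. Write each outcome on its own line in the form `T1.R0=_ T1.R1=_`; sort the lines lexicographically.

outcome vector order: (T1.R0,T1.R1)
|SC outcomes| = 3

T1.R0=0 T1.R1=0
T1.R0=0 T1.R1=2
T1.R0=2 T1.R1=2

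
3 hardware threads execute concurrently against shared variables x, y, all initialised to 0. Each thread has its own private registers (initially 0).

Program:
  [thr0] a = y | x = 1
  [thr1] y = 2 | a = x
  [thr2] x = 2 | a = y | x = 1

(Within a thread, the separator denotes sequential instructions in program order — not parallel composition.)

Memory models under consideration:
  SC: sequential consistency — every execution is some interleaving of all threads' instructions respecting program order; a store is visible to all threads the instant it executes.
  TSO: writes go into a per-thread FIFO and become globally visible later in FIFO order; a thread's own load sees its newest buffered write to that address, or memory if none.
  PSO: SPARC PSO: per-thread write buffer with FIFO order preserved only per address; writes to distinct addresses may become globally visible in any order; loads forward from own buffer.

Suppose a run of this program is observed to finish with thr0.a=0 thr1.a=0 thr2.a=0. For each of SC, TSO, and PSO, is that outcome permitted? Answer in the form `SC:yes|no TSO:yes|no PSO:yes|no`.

outcome vector order: (thr0.a,thr1.a,thr2.a)
[SC] allowed = {(0,0,2); (0,1,0); (0,1,2); (0,2,0); (0,2,2); (2,0,2); (2,1,0); (2,1,2); (2,2,0); (2,2,2)}
[TSO] allowed = {(0,0,0); (0,0,2); (0,1,0); (0,1,2); (0,2,0); (0,2,2); (2,0,0); (2,0,2); (2,1,0); (2,1,2); (2,2,0); (2,2,2)}
[PSO] allowed = {(0,0,0); (0,0,2); (0,1,0); (0,1,2); (0,2,0); (0,2,2); (2,0,0); (2,0,2); (2,1,0); (2,1,2); (2,2,0); (2,2,2)}
target (0,0,0) ∈ {TSO,PSO}

SC:no TSO:yes PSO:yes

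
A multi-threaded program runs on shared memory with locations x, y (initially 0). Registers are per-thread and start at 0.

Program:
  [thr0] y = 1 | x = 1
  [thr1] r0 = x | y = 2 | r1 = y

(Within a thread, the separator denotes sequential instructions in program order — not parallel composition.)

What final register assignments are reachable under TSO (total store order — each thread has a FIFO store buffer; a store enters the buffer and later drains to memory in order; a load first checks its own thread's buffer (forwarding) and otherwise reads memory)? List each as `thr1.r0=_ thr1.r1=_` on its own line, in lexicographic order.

outcome vector order: (thr1.r0,thr1.r1)
|TSO outcomes| = 3

thr1.r0=0 thr1.r1=1
thr1.r0=0 thr1.r1=2
thr1.r0=1 thr1.r1=2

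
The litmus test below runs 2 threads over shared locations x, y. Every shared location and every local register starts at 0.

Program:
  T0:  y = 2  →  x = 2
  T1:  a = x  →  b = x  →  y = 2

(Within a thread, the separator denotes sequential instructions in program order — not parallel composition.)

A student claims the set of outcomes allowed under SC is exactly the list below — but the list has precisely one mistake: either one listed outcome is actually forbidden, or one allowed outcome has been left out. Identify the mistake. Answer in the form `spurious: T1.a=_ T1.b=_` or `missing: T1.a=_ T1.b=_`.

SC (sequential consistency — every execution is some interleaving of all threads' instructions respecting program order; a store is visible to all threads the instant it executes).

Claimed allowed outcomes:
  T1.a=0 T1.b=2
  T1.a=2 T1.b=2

missing: T1.a=0 T1.b=0

outcome vector order: (T1.a,T1.b)
under SC → 0/0, 0/2, 2/2
SC∖claimed = {0/0}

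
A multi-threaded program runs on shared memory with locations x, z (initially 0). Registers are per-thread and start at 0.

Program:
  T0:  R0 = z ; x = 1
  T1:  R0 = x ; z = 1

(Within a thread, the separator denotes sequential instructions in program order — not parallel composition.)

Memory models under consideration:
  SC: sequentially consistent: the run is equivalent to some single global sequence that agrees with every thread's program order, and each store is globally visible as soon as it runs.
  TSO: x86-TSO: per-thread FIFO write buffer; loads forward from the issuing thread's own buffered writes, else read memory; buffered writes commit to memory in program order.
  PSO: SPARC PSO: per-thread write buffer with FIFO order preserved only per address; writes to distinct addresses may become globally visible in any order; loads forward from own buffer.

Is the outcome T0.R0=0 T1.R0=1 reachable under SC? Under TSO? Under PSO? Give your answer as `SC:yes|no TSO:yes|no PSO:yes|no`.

SC:yes TSO:yes PSO:yes

outcome vector order: (T0.R0,T1.R0)
under SC → <0 0>; <0 1>; <1 0>
under TSO → <0 0>; <0 1>; <1 0>
under PSO → <0 0>; <0 1>; <1 0>
target <0 1> ∈ {SC,TSO,PSO}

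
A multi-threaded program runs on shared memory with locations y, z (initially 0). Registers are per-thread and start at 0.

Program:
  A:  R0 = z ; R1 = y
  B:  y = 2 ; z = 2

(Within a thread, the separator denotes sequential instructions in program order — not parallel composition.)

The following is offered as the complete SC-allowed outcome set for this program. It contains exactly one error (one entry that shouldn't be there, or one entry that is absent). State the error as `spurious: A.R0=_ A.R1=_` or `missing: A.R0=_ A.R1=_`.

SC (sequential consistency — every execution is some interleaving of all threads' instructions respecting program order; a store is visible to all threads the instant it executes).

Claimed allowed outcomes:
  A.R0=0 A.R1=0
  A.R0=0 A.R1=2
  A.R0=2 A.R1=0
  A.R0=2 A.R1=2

outcome vector order: (A.R0,A.R1)
under SC → 00; 02; 22
claimed∖SC = {20}

spurious: A.R0=2 A.R1=0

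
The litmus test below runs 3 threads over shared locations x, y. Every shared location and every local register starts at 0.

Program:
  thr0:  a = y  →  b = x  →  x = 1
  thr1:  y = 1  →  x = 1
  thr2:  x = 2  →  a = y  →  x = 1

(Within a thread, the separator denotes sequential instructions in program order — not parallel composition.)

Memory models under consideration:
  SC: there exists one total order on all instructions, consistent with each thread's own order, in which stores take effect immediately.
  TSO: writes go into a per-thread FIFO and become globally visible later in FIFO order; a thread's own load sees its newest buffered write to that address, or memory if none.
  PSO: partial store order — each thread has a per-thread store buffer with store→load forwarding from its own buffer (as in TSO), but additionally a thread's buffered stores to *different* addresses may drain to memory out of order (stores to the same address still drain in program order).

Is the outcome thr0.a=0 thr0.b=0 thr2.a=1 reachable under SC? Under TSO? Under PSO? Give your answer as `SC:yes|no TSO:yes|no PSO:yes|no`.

outcome vector order: (thr0.a,thr0.b,thr2.a)
SC (11): (0,0,0) (0,0,1) (0,1,0) (0,1,1) (0,2,0) (0,2,1) (1,0,1) (1,1,0) (1,1,1) (1,2,0) (1,2,1)
TSO (12): (0,0,0) (0,0,1) (0,1,0) (0,1,1) (0,2,0) (0,2,1) (1,0,0) (1,0,1) (1,1,0) (1,1,1) (1,2,0) (1,2,1)
PSO (12): (0,0,0) (0,0,1) (0,1,0) (0,1,1) (0,2,0) (0,2,1) (1,0,0) (1,0,1) (1,1,0) (1,1,1) (1,2,0) (1,2,1)
target (0,0,1) ∈ {SC,TSO,PSO}

SC:yes TSO:yes PSO:yes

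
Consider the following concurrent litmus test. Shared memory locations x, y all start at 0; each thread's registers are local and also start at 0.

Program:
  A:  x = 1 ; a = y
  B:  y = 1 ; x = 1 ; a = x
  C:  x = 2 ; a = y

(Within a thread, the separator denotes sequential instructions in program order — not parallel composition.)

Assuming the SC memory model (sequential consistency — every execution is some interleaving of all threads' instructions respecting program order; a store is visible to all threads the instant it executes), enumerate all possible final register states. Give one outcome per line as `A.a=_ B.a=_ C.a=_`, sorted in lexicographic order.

outcome vector order: (A.a,B.a,C.a)
|SC outcomes| = 6

A.a=0 B.a=1 C.a=0
A.a=0 B.a=1 C.a=1
A.a=0 B.a=2 C.a=1
A.a=1 B.a=1 C.a=0
A.a=1 B.a=1 C.a=1
A.a=1 B.a=2 C.a=1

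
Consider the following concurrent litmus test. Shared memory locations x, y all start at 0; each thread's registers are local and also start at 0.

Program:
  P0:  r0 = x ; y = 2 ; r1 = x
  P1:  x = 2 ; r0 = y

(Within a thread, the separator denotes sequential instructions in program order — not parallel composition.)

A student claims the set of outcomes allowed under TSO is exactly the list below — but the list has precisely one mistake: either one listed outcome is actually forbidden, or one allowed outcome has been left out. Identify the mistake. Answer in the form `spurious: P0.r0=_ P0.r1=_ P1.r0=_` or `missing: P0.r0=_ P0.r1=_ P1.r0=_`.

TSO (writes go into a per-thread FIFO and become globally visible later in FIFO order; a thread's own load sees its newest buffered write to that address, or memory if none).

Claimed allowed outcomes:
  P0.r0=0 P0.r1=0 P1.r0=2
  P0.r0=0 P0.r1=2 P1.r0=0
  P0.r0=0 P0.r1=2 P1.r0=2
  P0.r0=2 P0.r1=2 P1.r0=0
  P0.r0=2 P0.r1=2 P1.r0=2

outcome vector order: (P0.r0,P0.r1,P1.r0)
TSO (6): <0 0 0>, <0 0 2>, <0 2 0>, <0 2 2>, <2 2 0>, <2 2 2>
TSO∖claimed = {<0 0 0>}

missing: P0.r0=0 P0.r1=0 P1.r0=0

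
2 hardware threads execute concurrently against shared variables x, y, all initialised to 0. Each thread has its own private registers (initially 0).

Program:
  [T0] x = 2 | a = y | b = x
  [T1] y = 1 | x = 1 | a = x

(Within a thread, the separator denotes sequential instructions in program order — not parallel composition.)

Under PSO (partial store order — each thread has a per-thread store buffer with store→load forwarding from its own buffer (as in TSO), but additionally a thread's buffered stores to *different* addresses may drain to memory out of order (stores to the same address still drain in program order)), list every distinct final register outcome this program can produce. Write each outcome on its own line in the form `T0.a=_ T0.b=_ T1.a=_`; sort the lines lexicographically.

T0.a=0 T0.b=1 T1.a=1
T0.a=0 T0.b=2 T1.a=1
T0.a=0 T0.b=2 T1.a=2
T0.a=1 T0.b=1 T1.a=1
T0.a=1 T0.b=2 T1.a=1
T0.a=1 T0.b=2 T1.a=2

outcome vector order: (T0.a,T0.b,T1.a)
|PSO outcomes| = 6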